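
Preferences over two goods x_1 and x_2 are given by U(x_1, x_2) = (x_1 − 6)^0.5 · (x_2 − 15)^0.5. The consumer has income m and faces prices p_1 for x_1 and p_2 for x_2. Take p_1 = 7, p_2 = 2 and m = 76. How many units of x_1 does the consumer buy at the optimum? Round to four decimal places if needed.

x_1* = 6.2857

MRS = (x_2−15)/(x_1−6). Tangency with p_1/p_2 gives x_2−15 = (p_1/p_2)·(x_1−6).
After buying the subsistence bundle (6, 15), a share 0.5 of the remaining income goes to x_1: x_1* = 6 + 0.5·(m − 6p_1 − 15p_2)/p_1.
Discretionary income = 76 − 6·7 − 15·2 = 4; x_1* = 6 + 0.5·4/7 = 6.2857.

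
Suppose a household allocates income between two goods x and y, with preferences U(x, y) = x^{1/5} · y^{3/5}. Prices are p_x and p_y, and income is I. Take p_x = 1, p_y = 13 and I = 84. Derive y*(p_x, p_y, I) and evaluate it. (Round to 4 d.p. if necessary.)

Tangency: MRS = (1/3)·y/x = p_x/p_y.
Rearranging, p_y·y = 3·p_x·x. Substituting into the budget gives p_x·x·(1 + 3) = I.
Demand: x*(p_x,p_y,I) = 0.25·I/p_x and y* = 0.75·I/p_y.
At p_x=1, p_y=13, I=84: y* = 0.75·84/13 = 4.8462.

y* = 4.8462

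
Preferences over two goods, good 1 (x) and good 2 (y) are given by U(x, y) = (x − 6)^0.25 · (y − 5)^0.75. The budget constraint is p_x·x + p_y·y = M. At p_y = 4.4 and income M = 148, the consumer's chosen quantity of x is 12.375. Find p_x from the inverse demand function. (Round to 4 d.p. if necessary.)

Let x' = x−6, y' = y−5. MRS = (1/3)·y'/x' = p_x/p_y.
Substituting into the budget: x* = 6 + 0.25·(M − 6·p_x − 5·p_y)/p_x, and y* = 5 + 0.75·(…)/p_y.
Set x* = 12.375 in the demand function and solve for p_x: p_x = 4.

p_x = 4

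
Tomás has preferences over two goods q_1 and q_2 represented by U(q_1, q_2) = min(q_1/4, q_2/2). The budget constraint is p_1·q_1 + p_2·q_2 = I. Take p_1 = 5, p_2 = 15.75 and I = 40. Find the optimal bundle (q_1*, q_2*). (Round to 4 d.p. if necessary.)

q_1* = 3.1068, q_2* = 1.5534

Demand: q_1*(p_1,p_2,I) = 4·I/(4·p_1 + 2·p_2), q_2* = 2·I/(4·p_1 + 2·p_2).
Here 4·5 + 2·15.75 = 51.5, giving q_1* = 3.1068 and q_2* = 1.5534.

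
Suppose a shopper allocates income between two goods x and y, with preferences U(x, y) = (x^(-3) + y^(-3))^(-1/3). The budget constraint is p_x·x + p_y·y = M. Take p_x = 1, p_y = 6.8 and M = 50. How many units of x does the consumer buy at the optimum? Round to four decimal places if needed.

MU_x ∝ x^(-4), MU_y ∝ y^(-4), so MRS = (y/x)^(4) = p_x/p_y.
Solve for the ratio: y/x = [p_x/p_y]^(0.25).
With the ratio pinned down, the budget gives x* = M/(p_x + p_y·(y/x)) and y* = (y/x)·x*.
Numerically y/x = 0.61926, so x* = 50/(1 + 6.8·0.61926) = 9.5952.

x* = 9.5952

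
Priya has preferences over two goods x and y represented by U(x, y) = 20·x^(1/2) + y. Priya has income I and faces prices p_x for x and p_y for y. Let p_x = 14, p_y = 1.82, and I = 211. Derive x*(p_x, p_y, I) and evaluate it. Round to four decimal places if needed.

Utility is quasi-linear in y; the FOC for x is 10/√x = p_x/p_y.
Solve: √x = 10·p_y/p_x, so x*(p_x,p_y) = (10·p_y/p_x)², and y* = (I − p_x·x*)/p_y.
Plugging in: x* = (10·1.82/14)² = 1.69.

x* = 1.69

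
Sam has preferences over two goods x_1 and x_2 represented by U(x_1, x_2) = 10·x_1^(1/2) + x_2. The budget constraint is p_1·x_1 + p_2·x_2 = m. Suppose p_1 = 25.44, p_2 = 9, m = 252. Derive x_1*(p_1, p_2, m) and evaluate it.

x_1* = 3.1289

MU_x_1 = 5/√x_1, MU_x_2 = 1. Tangency: 5/√x_1 = p_1/p_2.
Solve: √x_1 = 5·p_2/p_1, so x_1*(p_1,p_2) = (5·p_2/p_1)², and x_2* = (m − p_1·x_1*)/p_2.
Plugging in: x_1* = (5·9/25.44)² = 3.1289.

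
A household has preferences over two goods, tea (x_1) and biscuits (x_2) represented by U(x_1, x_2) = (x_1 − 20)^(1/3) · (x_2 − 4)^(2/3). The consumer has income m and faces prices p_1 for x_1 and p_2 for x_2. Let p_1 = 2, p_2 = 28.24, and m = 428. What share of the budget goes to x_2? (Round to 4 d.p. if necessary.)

MRS = (1/2)·(x_2−4)/(x_1−20). Tangency with p_1/p_2 gives x_2−4 = 2·(p_1/p_2)·(x_1−20).
After buying the subsistence bundle (20, 4), a share 1/3 of the remaining income goes to x_1: x_1* = 20 + 1/3·(m − 20p_1 − 4p_2)/p_1.
Discretionary income = 428 − 20·2 − 4·28.24 = 275.04; x_1* = 20 + 1/3·275.04/2 = 65.84; x_2* = 4 + 2/3·275.04/28.24 = 10.4929.
Expenditure on x_2: 28.24·10.4929 = 296.32; share = 0.6923.

share on x_2 = 0.6923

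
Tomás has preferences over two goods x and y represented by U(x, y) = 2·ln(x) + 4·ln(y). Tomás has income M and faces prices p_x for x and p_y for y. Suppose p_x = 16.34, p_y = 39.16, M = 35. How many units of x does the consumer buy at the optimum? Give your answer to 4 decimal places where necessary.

Tangency: MRS = (1/2)·y/x = p_x/p_y.
Rearranging, p_y·y = 2·p_x·x. Substituting into the budget gives p_x·x·(1 + 2) = M.
Demand: x*(p_x,p_y,M) = 1/3·M/p_x and y* = 2/3·M/p_y.
At p_x=16.34, p_y=39.16, M=35: x* = 1/3·35/16.34 = 0.714.

x* = 0.714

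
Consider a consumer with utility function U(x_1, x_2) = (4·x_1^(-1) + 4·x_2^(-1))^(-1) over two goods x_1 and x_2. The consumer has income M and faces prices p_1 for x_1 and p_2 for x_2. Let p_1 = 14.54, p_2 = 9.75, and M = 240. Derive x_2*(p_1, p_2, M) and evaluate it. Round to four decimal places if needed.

MU_x_1 ∝ 4·x_1^(-2), MU_x_2 ∝ 4·x_2^(-2), so MRS = (x_2/x_1)^(2) = p_1/p_2.
Hence x_2/x_1 = (p_1/p_2)^(1/(2)), i.e. raised to the 0.5 power.
Substitute x_2 = (x_2/x_1)·x_1 into the budget: x_1* = M/(p_1 + p_2·(x_2/x_1)).
Numerically x_2/x_1 = 1.221181, so x_1* = 240/(14.54 + 9.75·1.221181) = 9.0749 and x_2* = 1.221181·9.0749 = 11.0821.

x_2* = 11.0821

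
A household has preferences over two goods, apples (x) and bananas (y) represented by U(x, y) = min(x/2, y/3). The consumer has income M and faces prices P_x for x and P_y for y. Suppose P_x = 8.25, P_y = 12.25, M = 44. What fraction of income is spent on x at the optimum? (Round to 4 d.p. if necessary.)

share on x = 0.3099

Leontief preferences: the optimum is at the kink where x/2 = y/3, i.e. y = (3/2)·x.
Budget: P_x·x + P_y·(3/2)·x = M, so (2·P_x + 3·P_y)·x = 2·M.
Demand: x*(P_x,P_y,M) = 2·M/(2·P_x + 3·P_y), y* = 3·M/(2·P_x + 3·P_y).
Here 2·8.25 + 3·12.25 = 53.25, giving x* = 1.6526 and y* = 2.4789.
Expenditure on x: 8.25·1.6526 = 13.6338; share = 0.3099.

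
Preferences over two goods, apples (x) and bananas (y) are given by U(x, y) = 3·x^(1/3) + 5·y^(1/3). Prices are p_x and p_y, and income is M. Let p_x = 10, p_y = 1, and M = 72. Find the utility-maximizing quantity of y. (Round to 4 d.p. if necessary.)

MU_x ∝ 3·x^(-2/3), MU_y ∝ 5·y^(-2/3), so MRS = (3/5)·(y/x)^(2/3) = p_x/p_y.
Solve for the ratio: y/x = [(5/3)·p_x/p_y]^(1.5).
Substitute y = (y/x)·x into the budget: x* = M/(p_x + p_y·(y/x)).
Numerically y/x = 68.041382, so x* = 72/(10 + 1·68.041382) = 0.9226 and y* = 68.041382·0.9226 = 62.7741.

y* = 62.7741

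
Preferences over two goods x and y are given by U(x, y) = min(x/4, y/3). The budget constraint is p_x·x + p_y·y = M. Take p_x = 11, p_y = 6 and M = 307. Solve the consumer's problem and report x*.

x* = 19.8065

With perfect complements, no substitution: consume in ratio x:y = 4:3.
Budget: p_x·x + p_y·(3/4)·x = M, so (4·p_x + 3·p_y)·x = 4·M.
Demand: x*(p_x,p_y,M) = 4·M/(4·p_x + 3·p_y), y* = 3·M/(4·p_x + 3·p_y).
Here 4·11 + 3·6 = 62, giving x* = 19.8065.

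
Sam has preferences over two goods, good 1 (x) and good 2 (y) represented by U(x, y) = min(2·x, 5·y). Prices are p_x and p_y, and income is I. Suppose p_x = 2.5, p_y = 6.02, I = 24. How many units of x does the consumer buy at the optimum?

With perfect complements, no substitution: consume in ratio x:y = 5:2.
Budget: p_x·x + p_y·(2/5)·x = I, so (5·p_x + 2·p_y)·x = 5·I.
Demand: x*(p_x,p_y,I) = 5·I/(5·p_x + 2·p_y), y* = 2·I/(5·p_x + 2·p_y).
Here 5·2.5 + 2·6.02 = 24.54, giving x* = 4.89.

x* = 4.89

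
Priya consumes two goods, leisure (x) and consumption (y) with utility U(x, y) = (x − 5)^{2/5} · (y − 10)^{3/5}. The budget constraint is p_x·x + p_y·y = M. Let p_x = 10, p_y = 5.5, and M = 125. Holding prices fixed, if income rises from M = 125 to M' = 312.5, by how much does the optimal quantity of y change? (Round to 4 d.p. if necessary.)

MRS = (2/3)·(y−10)/(x−5). Tangency with p_x/p_y gives y−10 = (3/2)·(p_x/p_y)·(x−5).
After buying the subsistence bundle (5, 10), a share 0.4 of the remaining income goes to x: x* = 5 + 0.4·(M − 5p_x − 10p_y)/p_x.
Discretionary income = 125 − 5·10 − 10·5.5 = 20; y* = 10 + 0.6·20/5.5 = 12.1818.
At M' = 312.5: y* = 32.6364. Change: 32.6364 − 12.1818 = 20.4545.

Δy* = 20.4545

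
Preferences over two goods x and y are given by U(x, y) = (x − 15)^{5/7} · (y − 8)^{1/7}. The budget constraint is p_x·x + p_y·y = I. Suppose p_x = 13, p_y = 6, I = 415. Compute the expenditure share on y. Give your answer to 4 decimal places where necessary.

share on y = 0.1847

Discretionary income = 415 − 15·13 − 8·6 = 172; x* = 15 + 5/6·172/13 = 26.0256; y* = 8 + 1/6·172/6 = 12.7778.
Expenditure on y: 6·12.7778 = 76.6667; share = 0.1847.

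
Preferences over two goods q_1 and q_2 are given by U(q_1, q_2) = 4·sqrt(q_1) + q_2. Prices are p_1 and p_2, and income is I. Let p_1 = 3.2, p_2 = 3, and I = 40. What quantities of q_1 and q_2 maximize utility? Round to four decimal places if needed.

q_1* = 3.5156, q_2* = 9.5833

MU_q_1 = 2/√q_1, MU_q_2 = 1. Tangency: 2/√q_1 = p_1/p_2.
Solve: √q_1 = 2·p_2/p_1, so q_1*(p_1,p_2) = (2·p_2/p_1)², and q_2* = (I − p_1·q_1*)/p_2.
Plugging in: q_1* = (2·3/3.2)² = 3.5156, q_2* = 9.5833.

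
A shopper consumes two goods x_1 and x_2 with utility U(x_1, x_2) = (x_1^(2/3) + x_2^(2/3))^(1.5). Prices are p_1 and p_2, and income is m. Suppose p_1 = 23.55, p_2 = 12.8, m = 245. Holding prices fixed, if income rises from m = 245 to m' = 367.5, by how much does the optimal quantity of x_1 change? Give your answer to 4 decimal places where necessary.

From the CES first-order condition, (x_2/x_1)^(1/3) = p_1/p_2.
Hence x_2/x_1 = (p_1/p_2)^(1/(1/3)), i.e. raised to the 3 power.
With the ratio pinned down, the budget gives x_1* = m/(p_1 + p_2·(x_2/x_1)) and x_2* = (x_2/x_1)·x_1*.
Numerically x_2/x_1 = 6.227917, so x_1* = 245/(23.55 + 12.8·6.227917) = 2.3725.
At m' = 367.5: x_1* = 3.5587. Change: 3.5587 − 2.3725 = 1.1862.

Δx_1* = 1.1862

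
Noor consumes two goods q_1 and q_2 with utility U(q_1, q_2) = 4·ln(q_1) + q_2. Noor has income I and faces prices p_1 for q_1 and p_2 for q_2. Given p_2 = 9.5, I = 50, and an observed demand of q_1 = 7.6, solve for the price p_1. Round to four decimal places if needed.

p_1 = 5

Set MRS = p_1/p_2: (4/q_1)/1 = p_1/p_2.
So q_1*(p_1,p_2) = 4·p_2/p_1, independent of income; and q_2* = (I − 4·p_2)/p_2.
Set q_1* = 7.6 in the demand function and solve for p_1: p_1 = 5.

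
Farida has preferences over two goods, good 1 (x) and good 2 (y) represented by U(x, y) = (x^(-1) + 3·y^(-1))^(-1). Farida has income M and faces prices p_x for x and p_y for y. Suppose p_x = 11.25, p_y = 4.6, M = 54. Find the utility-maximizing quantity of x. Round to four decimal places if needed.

x* = 2.2775

From the CES first-order condition, (1/3)·(y/x)^(2) = p_x/p_y.
Solve for the ratio: y/x = [3·p_x/p_y]^(0.5).
With the ratio pinned down, the budget gives x* = M/(p_x + p_y·(y/x)) and y* = (y/x)·x*.
Numerically y/x = 2.708682, so x* = 54/(11.25 + 4.6·2.708682) = 2.2775.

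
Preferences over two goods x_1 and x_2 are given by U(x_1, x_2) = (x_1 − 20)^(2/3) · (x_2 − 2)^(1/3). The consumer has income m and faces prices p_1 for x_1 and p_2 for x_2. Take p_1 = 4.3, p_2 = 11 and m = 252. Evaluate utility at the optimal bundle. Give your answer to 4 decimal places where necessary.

V = 12.9564

MRS = 2·(x_2−2)/(x_1−20). Tangency with p_1/p_2 gives x_2−2 = (1/2)·(p_1/p_2)·(x_1−20).
After buying the subsistence bundle (20, 2), a share 2/3 of the remaining income goes to x_1: x_1* = 20 + 2/3·(m − 20p_1 − 2p_2)/p_1.
Discretionary income = 252 − 20·4.3 − 2·11 = 144; x_1* = 20 + 2/3·144/4.3 = 42.3256; x_2* = 2 + 1/3·144/11 = 6.3636.
Utility at the optimum: U(42.3256, 6.3636) = 12.9564.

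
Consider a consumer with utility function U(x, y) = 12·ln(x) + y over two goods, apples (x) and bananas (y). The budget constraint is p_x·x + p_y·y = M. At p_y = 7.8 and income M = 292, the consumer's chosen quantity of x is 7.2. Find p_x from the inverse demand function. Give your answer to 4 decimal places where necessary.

p_x = 13

Set MRS = p_x/p_y: (12/x)/1 = p_x/p_y.
So x*(p_x,p_y) = 12·p_y/p_x, independent of income; and y* = (M − 12·p_y)/p_y.
Set x* = 7.2 in the demand function and solve for p_x: p_x = 13.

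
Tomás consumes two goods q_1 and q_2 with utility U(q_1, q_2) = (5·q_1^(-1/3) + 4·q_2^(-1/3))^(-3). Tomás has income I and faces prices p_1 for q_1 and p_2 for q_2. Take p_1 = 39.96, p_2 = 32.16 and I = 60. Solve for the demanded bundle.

q_1* = 0.8336, q_2* = 0.8299

MU_q_1 ∝ 5·q_1^(-4/3), MU_q_2 ∝ 4·q_2^(-4/3), so MRS = (5/4)·(q_2/q_1)^(4/3) = p_1/p_2.
Hence q_2/q_1 = ((4/5)·p_1/p_2)^(1/(4/3)), i.e. raised to the 0.75 power.
Substitute q_2 = (q_2/q_1)·q_1 into the budget: q_1* = I/(p_1 + p_2·(q_2/q_1)).
Numerically q_2/q_1 = 0.995519, so q_1* = 60/(39.96 + 32.16·0.995519) = 0.8336 and q_2* = 0.995519·0.8336 = 0.8299.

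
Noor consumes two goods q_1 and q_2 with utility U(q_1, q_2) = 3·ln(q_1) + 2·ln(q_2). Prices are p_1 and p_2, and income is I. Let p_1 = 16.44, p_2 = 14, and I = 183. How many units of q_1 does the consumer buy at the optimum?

Demand: q_1*(p_1,p_2,I) = 0.6·I/p_1 and q_2* = 0.4·I/p_2.
At p_1=16.44, p_2=14, I=183: q_1* = 0.6·183/16.44 = 6.6788.

q_1* = 6.6788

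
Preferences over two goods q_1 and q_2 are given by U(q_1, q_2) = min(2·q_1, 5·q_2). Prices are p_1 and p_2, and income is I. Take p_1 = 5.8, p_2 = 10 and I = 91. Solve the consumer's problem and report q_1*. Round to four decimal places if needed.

q_1* = 9.2857

With perfect complements, no substitution: consume in ratio q_1:q_2 = 5:2.
Budget: p_1·q_1 + p_2·(2/5)·q_1 = I, so (5·p_1 + 2·p_2)·q_1 = 5·I.
Demand: q_1*(p_1,p_2,I) = 5·I/(5·p_1 + 2·p_2), q_2* = 2·I/(5·p_1 + 2·p_2).
Here 5·5.8 + 2·10 = 49, giving q_1* = 9.2857.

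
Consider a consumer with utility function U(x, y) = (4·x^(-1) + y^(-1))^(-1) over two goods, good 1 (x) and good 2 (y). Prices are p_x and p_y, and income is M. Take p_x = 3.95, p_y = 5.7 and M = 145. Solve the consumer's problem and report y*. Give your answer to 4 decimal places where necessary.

y* = 9.5458

MRS = MU_x/MU_y = 4·(y/x)^(2). Set equal to p_x/p_y.
Hence y/x = ((1/4)·p_x/p_y)^(1/(2)), i.e. raised to the 0.5 power.
With the ratio pinned down, the budget gives x* = M/(p_x + p_y·(y/x)) and y* = (y/x)·x*.
Numerically y/x = 0.416228, so x* = 145/(3.95 + 5.7·0.416228) = 22.934 and y* = 0.416228·22.934 = 9.5458.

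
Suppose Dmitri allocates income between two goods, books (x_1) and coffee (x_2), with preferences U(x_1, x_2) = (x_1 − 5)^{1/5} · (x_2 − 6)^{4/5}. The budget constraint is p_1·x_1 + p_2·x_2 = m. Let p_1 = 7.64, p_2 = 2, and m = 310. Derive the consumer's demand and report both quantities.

x_1* = 11.801, x_2* = 109.92

After buying the subsistence bundle (5, 6), a share 0.2 of the remaining income goes to x_1: x_1* = 5 + 0.2·(m − 5p_1 − 6p_2)/p_1.
Discretionary income = 310 − 5·7.64 − 6·2 = 259.8; x_1* = 5 + 0.2·259.8/7.64 = 11.801; x_2* = 6 + 0.8·259.8/2 = 109.92.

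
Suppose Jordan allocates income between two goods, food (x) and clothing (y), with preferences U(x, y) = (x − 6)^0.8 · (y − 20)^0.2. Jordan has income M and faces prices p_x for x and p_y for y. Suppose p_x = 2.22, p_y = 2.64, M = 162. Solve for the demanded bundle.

MRS = 4·(y−20)/(x−6). Tangency with p_x/p_y gives y−20 = (1/4)·(p_x/p_y)·(x−6).
Substituting into the budget: x* = 6 + 0.8·(M − 6·p_x − 20·p_y)/p_x, and y* = 20 + 0.2·(…)/p_y.
Discretionary income = 162 − 6·2.22 − 20·2.64 = 95.88; x* = 6 + 0.8·95.88/2.22 = 40.5514; y* = 20 + 0.2·95.88/2.64 = 27.2636.

x* = 40.5514, y* = 27.2636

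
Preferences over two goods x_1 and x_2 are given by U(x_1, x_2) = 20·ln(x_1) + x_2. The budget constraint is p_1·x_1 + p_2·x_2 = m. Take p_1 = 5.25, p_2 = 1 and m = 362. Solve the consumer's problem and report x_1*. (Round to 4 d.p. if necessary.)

x_1* = 3.8095

MU_x_1 = 20/x_1, MU_x_2 = 1. Tangency: 20/x_1 = p_1/p_2.
So x_1*(p_1,p_2) = 20·p_2/p_1, independent of income; and x_2* = (m − 20·p_2)/p_2.
At the given prices: x_1* = 20·1/5.25 = 3.8095.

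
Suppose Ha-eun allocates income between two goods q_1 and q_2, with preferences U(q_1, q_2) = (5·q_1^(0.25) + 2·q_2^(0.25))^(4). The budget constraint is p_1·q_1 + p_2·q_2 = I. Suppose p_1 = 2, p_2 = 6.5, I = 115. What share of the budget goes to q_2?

From the CES first-order condition, (5/2)·(q_2/q_1)^(0.75) = p_1/p_2.
Solve for the ratio: q_2/q_1 = [(2/5)·p_1/p_2]^(4/3).
Substitute q_2 = (q_2/q_1)·q_1 into the budget: q_1* = I/(p_1 + p_2·(q_2/q_1)).
Numerically q_2/q_1 = 0.061221, so q_1* = 115/(2 + 6.5·0.061221) = 47.9579 and q_2* = 0.061221·47.9579 = 2.936.
Expenditure on q_2: 6.5·2.936 = 19.0843; share = 0.166.

share on q_2 = 0.166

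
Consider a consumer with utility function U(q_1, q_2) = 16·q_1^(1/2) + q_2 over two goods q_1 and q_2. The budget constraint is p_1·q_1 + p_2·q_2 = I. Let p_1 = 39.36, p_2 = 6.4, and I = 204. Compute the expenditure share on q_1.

share on q_1 = 0.3265

Set MRS = p_1/p_2: 8·q_1^(−1/2) = p_1/p_2.
Solve: √q_1 = 8·p_2/p_1, so q_1*(p_1,p_2) = (8·p_2/p_1)², and q_2* = (I − p_1·q_1*)/p_2.
Plugging in: q_1* = (8·6.4/39.36)² = 1.6921, q_2* = 21.4685.
Expenditure on q_1: 39.36·1.6921 = 66.6016; share = 0.3265.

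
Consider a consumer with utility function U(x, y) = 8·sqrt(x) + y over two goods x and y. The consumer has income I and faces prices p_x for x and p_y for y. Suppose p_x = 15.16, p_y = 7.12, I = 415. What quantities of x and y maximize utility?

x* = 3.5292, y* = 50.772

Set MRS = p_x/p_y: 4·x^(−1/2) = p_x/p_y.
Thus x* = (4·p_y/p_x)² — independent of I — with the rest of income spent on y.
Plugging in: x* = (4·7.12/15.16)² = 3.5292, y* = 50.772.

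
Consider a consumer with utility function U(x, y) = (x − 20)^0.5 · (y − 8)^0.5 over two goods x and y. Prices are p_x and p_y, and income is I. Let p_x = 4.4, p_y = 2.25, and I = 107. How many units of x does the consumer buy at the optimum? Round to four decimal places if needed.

x* = 20.1136

MRS = (y−8)/(x−20). Tangency with p_x/p_y gives y−8 = (p_x/p_y)·(x−20).
Substituting into the budget: x* = 20 + 0.5·(I − 20·p_x − 8·p_y)/p_x, and y* = 8 + 0.5·(…)/p_y.
Discretionary income = 107 − 20·4.4 − 8·2.25 = 1; x* = 20 + 0.5·1/4.4 = 20.1136.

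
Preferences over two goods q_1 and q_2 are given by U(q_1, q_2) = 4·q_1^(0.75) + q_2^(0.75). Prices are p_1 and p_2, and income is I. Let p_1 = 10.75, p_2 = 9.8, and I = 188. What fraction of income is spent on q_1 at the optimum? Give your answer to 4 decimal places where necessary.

share on q_1 = 0.9949

From the CES first-order condition, 4·(q_2/q_1)^(0.25) = p_1/p_2.
Hence q_2/q_1 = ((1/4)·p_1/p_2)^(1/(0.25)), i.e. raised to the 4 power.
With the ratio pinned down, the budget gives q_1* = I/(p_1 + p_2·(q_2/q_1)) and q_2* = (q_2/q_1)·q_1*.
Numerically q_2/q_1 = 0.005656, so q_1* = 188/(10.75 + 9.8·0.005656) = 17.3987 and q_2* = 0.005656·17.3987 = 0.0984.
Expenditure on q_1: 10.75·17.3987 = 187.0357; share = 0.9949.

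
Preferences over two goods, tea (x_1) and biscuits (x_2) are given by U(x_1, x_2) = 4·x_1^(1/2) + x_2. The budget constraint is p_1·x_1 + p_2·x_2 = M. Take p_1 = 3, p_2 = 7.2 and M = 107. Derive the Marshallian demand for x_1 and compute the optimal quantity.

Utility is quasi-linear in x_2; the FOC for x_1 is 2/√x_1 = p_1/p_2.
Solve: √x_1 = 2·p_2/p_1, so x_1*(p_1,p_2) = (2·p_2/p_1)², and x_2* = (M − p_1·x_1*)/p_2.
Plugging in: x_1* = (2·7.2/3)² = 23.04.

x_1* = 23.04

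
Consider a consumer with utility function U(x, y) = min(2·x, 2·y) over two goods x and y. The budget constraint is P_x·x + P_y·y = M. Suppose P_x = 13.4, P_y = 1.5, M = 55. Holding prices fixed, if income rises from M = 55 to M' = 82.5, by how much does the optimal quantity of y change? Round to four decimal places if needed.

Δy* = 1.8456

Leontief preferences: the optimum is at the kink where x/2 = y/2, i.e. y = x.
Budget: P_x·x + P_y·x = M, so (2·P_x + 2·P_y)·x = 2·M.
Demand: x*(P_x,P_y,M) = 2·M/(2·P_x + 2·P_y), y* = 2·M/(2·P_x + 2·P_y).
Here 2·13.4 + 2·1.5 = 29.8, giving y* = 3.6913.
At M' = 82.5: y* = 5.5369. Change: 5.5369 − 3.6913 = 1.8456.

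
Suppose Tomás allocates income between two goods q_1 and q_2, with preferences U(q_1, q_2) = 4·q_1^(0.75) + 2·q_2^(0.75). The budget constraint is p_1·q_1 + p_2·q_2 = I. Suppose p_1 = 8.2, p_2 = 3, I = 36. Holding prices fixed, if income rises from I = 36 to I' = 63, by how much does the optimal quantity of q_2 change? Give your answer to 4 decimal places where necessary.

From the CES first-order condition, 2·(q_2/q_1)^(0.25) = p_1/p_2.
Solve for the ratio: q_2/q_1 = [(1/2)·p_1/p_2]^(4).
Substitute q_2 = (q_2/q_1)·q_1 into the budget: q_1* = I/(p_1 + p_2·(q_2/q_1)).
Numerically q_2/q_1 = 3.488594, so q_1* = 36/(8.2 + 3·3.488594) = 1.9287 and q_2* = 3.488594·1.9287 = 6.7283.
At I' = 63: q_2* = 11.7746. Change: 11.7746 − 6.7283 = 5.0462.

Δq_2* = 5.0462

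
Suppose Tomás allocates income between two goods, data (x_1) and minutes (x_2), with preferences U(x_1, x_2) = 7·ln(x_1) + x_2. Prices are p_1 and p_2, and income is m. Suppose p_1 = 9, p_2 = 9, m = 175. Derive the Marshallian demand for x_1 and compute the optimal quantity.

x_1* = 7

MU_x_1 = 7/x_1, MU_x_2 = 1. Tangency: 7/x_1 = p_1/p_2.
So x_1*(p_1,p_2) = 7·p_2/p_1, independent of income; and x_2* = (m − 7·p_2)/p_2.
At the given prices: x_1* = 7·9/9 = 7.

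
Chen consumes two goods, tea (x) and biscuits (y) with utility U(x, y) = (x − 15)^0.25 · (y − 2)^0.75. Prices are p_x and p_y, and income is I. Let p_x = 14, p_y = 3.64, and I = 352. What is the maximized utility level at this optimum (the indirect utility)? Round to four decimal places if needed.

MRS = (1/3)·(y−2)/(x−15). Tangency with p_x/p_y gives y−2 = 3·(p_x/p_y)·(x−15).
Substituting into the budget: x* = 15 + 0.25·(I − 15·p_x − 2·p_y)/p_x, and y* = 2 + 0.75·(…)/p_y.
Discretionary income = 352 − 15·14 − 2·3.64 = 134.72; x* = 15 + 0.25·134.72/14 = 17.4057; y* = 2 + 0.75·134.72/3.64 = 29.7582.
Utility at the optimum: U(17.4057, 29.7582) = 15.061.

V = 15.061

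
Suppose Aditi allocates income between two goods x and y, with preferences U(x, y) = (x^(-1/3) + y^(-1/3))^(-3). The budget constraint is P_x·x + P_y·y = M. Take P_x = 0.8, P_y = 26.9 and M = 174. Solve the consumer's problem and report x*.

x* = 63.8195

From the CES first-order condition, (y/x)^(4/3) = P_x/P_y.
Solve for the ratio: y/x = [P_x/P_y]^(0.75).
Substitute y = (y/x)·x into the budget: x* = M/(P_x + P_y·(y/x)).
Numerically y/x = 0.071615, so x* = 174/(0.8 + 26.9·0.071615) = 63.8195.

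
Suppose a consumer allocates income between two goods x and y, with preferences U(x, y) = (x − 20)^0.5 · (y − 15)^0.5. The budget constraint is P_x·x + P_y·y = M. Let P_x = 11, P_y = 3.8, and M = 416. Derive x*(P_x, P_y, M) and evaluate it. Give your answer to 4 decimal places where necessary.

x* = 26.3182

MRS = (y−15)/(x−20). Tangency with P_x/P_y gives y−15 = (P_x/P_y)·(x−20).
Substituting into the budget: x* = 20 + 0.5·(M − 20·P_x − 15·P_y)/P_x, and y* = 15 + 0.5·(…)/P_y.
Discretionary income = 416 − 20·11 − 15·3.8 = 139; x* = 20 + 0.5·139/11 = 26.3182.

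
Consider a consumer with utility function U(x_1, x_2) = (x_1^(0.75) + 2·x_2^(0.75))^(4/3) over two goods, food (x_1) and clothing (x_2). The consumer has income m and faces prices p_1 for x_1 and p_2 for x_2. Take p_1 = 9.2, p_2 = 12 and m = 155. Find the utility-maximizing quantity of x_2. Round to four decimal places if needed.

From the CES first-order condition, (1/2)·(x_2/x_1)^(0.25) = p_1/p_2.
Hence x_2/x_1 = (2·p_1/p_2)^(1/(0.25)), i.e. raised to the 4 power.
Substitute x_2 = (x_2/x_1)·x_1 into the budget: x_1* = m/(p_1 + p_2·(x_2/x_1)).
Numerically x_2/x_1 = 5.527723, so x_1* = 155/(9.2 + 12·5.527723) = 2.0521 and x_2* = 5.527723·2.0521 = 11.3434.

x_2* = 11.3434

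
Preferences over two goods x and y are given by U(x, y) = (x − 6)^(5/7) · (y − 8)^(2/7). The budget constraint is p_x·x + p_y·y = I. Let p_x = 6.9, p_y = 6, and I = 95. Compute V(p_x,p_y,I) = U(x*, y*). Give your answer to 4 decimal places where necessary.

This is Cobb-Douglas in (x−6, y−8): tangency gives 5/7·p_y·(y−8) = 2/7·p_x·(x−6).
After buying the subsistence bundle (6, 8), a share 5/7 of the remaining income goes to x: x* = 6 + 5/7·(I − 6p_x − 8p_y)/p_x.
Discretionary income = 95 − 6·6.9 − 8·6 = 5.6; x* = 6 + 5/7·5.6/6.9 = 6.5797; y* = 8 + 2/7·5.6/6 = 8.2667.
Utility at the optimum: U(6.5797, 8.2667) = 0.4644.

V = 0.4644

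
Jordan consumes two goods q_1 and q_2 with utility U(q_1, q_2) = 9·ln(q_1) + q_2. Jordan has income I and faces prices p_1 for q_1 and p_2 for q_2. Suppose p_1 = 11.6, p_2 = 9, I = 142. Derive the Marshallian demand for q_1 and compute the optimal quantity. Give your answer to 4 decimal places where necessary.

Set MRS = p_1/p_2: (9/q_1)/1 = p_1/p_2.
So q_1*(p_1,p_2) = 9·p_2/p_1, independent of income; and q_2* = (I − 9·p_2)/p_2.
At the given prices: q_1* = 9·9/11.6 = 6.9828.

q_1* = 6.9828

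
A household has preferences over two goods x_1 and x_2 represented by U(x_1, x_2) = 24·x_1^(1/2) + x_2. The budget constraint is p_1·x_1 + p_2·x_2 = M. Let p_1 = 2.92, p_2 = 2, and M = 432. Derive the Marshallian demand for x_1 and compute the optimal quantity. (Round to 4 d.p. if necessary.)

x_1* = 67.5549

MU_x_1 = 12/√x_1, MU_x_2 = 1. Tangency: 12/√x_1 = p_1/p_2.
Solve: √x_1 = 12·p_2/p_1, so x_1*(p_1,p_2) = (12·p_2/p_1)², and x_2* = (M − p_1·x_1*)/p_2.
Plugging in: x_1* = (12·2/2.92)² = 67.5549.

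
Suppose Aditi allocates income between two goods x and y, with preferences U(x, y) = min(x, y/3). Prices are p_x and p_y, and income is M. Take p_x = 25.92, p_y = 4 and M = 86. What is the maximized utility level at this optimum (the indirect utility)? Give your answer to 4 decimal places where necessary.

With perfect complements, no substitution: consume in ratio x:y = 1:3.
Budget: p_x·x + p_y·3·x = M, so (p_x + 3·p_y)·x = M.
Demand: x*(p_x,p_y,M) = M/(p_x + 3·p_y), y* = 3·M/(p_x + 3·p_y).
Here 25.92 + 3·4 = 37.92, giving x* = 2.2679 and y* = 6.8038.
Utility at the optimum: U(2.2679, 6.8038) = 2.2679.

V = 2.2679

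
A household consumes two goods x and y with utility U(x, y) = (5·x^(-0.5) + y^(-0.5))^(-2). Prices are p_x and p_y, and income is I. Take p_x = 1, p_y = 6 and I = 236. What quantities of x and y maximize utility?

From the CES first-order condition, 5·(y/x)^(1.5) = p_x/p_y.
Solve for the ratio: y/x = [(1/5)·p_x/p_y]^(2/3).
Substitute y = (y/x)·x into the budget: x* = I/(p_x + p_y·(y/x)).
Numerically y/x = 0.103574, so x* = 236/(1 + 6·0.103574) = 145.5491 and y* = 0.103574·145.5491 = 15.0752.

x* = 145.5491, y* = 15.0752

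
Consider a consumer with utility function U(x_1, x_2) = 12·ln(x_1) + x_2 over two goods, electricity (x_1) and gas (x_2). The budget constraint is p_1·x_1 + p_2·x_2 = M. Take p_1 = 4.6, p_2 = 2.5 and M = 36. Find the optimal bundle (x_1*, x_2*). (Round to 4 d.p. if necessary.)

Set MRS = p_1/p_2: (12/x_1)/1 = p_1/p_2.
So x_1*(p_1,p_2) = 12·p_2/p_1, independent of income; and x_2* = (M − 12·p_2)/p_2.
At the given prices: x_1* = 12·2.5/4.6 = 6.5217, and x_2* = 2.4.

x_1* = 6.5217, x_2* = 2.4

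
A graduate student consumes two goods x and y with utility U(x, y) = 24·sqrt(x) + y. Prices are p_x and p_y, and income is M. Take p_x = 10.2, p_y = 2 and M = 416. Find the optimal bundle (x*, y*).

x* = 5.5363, y* = 179.7647

Plugging in: x* = (12·2/10.2)² = 5.5363, y* = 179.7647.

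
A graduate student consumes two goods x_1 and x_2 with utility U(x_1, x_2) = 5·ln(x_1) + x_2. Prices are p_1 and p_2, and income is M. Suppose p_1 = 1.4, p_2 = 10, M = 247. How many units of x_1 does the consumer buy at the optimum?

x_1* = 35.7143

Set MRS = p_1/p_2: (5/x_1)/1 = p_1/p_2.
So x_1*(p_1,p_2) = 5·p_2/p_1, independent of income; and x_2* = (M − 5·p_2)/p_2.
At the given prices: x_1* = 5·10/1.4 = 35.7143.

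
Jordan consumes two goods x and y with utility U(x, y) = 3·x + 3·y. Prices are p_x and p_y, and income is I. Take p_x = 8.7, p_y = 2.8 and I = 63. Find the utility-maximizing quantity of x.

x* = 0

Linear utility — the consumer picks whichever good has higher MU/price: 3/8.7 = 0.3448 vs 3/2.8 = 1.0714.
y gives more utility per dollar, so spend all income on y: y* = I/p_y, x* = 0.
Numerically: x* = 0, y* = 22.5.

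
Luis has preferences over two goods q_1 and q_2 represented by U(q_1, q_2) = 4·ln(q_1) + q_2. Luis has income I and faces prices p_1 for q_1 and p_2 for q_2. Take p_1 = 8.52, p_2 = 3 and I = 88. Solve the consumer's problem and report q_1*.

q_1* = 1.4085

Set MRS = p_1/p_2: (4/q_1)/1 = p_1/p_2.
So q_1*(p_1,p_2) = 4·p_2/p_1, independent of income; and q_2* = (I − 4·p_2)/p_2.
At the given prices: q_1* = 4·3/8.52 = 1.4085.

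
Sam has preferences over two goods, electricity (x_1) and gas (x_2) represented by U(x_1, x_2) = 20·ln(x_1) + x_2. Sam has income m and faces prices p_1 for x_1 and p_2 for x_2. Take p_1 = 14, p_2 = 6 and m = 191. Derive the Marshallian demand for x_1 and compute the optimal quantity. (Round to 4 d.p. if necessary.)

x_1* = 8.5714

So x_1*(p_1,p_2) = 20·p_2/p_1, independent of income; and x_2* = (m − 20·p_2)/p_2.
At the given prices: x_1* = 20·6/14 = 8.5714.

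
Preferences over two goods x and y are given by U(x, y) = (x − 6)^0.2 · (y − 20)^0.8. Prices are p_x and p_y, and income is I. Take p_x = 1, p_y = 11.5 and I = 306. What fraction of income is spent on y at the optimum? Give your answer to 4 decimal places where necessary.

share on y = 0.9346

MRS = (1/4)·(y−20)/(x−6). Tangency with p_x/p_y gives y−20 = 4·(p_x/p_y)·(x−6).
After buying the subsistence bundle (6, 20), a share 0.2 of the remaining income goes to x: x* = 6 + 0.2·(I − 6p_x − 20p_y)/p_x.
Discretionary income = 306 − 6·1 − 20·11.5 = 70; x* = 6 + 0.2·70/1 = 20; y* = 20 + 0.8·70/11.5 = 24.8696.
Expenditure on y: 11.5·24.8696 = 286; share = 0.9346.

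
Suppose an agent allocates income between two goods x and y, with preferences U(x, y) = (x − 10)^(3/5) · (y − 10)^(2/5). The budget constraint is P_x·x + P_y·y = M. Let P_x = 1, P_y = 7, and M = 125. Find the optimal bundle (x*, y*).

MRS = (3/2)·(y−10)/(x−10). Tangency with P_x/P_y gives y−10 = (2/3)·(P_x/P_y)·(x−10).
After buying the subsistence bundle (10, 10), a share 0.6 of the remaining income goes to x: x* = 10 + 0.6·(M − 10P_x − 10P_y)/P_x.
Discretionary income = 125 − 10·1 − 10·7 = 45; x* = 10 + 0.6·45/1 = 37; y* = 10 + 0.4·45/7 = 12.5714.

x* = 37, y* = 12.5714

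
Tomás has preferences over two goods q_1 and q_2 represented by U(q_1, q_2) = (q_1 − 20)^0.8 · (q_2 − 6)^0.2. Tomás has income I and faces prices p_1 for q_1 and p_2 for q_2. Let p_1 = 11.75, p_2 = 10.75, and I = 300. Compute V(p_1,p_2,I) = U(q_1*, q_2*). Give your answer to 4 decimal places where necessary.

Substituting into the budget: q_1* = 20 + 0.8·(I − 20·p_1 − 6·p_2)/p_1, and q_2* = 6 + 0.2·(…)/p_2.
Discretionary income = 300 − 20·11.75 − 6·10.75 = 0.5; q_1* = 20 + 0.8·0.5/11.75 = 20.034; q_2* = 6 + 0.2·0.5/10.75 = 6.0093.
Utility at the optimum: U(20.034, 6.0093) = 0.0263.

V = 0.0263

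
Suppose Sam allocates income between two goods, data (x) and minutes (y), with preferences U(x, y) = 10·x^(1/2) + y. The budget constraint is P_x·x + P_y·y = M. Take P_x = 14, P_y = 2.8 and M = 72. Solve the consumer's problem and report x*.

MU_x = 5/√x, MU_y = 1. Tangency: 5/√x = P_x/P_y.
Solve: √x = 5·P_y/P_x, so x*(P_x,P_y) = (5·P_y/P_x)², and y* = (M − P_x·x*)/P_y.
Plugging in: x* = (5·2.8/14)² = 1.

x* = 1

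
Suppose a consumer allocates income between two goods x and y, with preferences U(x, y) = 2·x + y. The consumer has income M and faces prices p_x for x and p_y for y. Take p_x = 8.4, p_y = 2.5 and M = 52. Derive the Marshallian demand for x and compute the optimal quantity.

Linear utility — the consumer picks whichever good has higher MU/price: 2/8.4 = 0.2381 vs 1/2.5 = 0.4.
y gives more utility per dollar, so spend all income on y: y* = M/p_y, x* = 0.
Numerically: x* = 0, y* = 20.8.

x* = 0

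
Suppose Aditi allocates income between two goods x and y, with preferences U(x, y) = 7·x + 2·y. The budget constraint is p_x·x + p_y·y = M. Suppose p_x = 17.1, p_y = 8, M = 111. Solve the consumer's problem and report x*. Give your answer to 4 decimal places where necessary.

Perfect substitutes: compare marginal utility per dollar. 7/p_x vs 2/p_y → 0.4094 vs 0.25.
x gives more utility per dollar, so spend all income on x: x* = M/p_x, y* = 0.
Numerically: x* = 6.4912, y* = 0.

x* = 6.4912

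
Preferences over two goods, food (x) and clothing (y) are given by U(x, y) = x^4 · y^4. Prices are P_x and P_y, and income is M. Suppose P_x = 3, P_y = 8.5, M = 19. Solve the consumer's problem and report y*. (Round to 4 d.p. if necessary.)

y* = 1.1176

Demand: x*(P_x,P_y,M) = 0.5·M/P_x and y* = 0.5·M/P_y.
At P_x=3, P_y=8.5, M=19: y* = 0.5·19/8.5 = 1.1176.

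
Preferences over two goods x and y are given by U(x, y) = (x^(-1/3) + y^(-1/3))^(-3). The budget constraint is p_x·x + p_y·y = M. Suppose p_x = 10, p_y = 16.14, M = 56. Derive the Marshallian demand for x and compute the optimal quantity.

MRS = MU_x/MU_y = (y/x)^(4/3). Set equal to p_x/p_y.
Hence y/x = (p_x/p_y)^(1/(4/3)), i.e. raised to the 0.75 power.
With the ratio pinned down, the budget gives x* = M/(p_x + p_y·(y/x)) and y* = (y/x)·x*.
Numerically y/x = 0.698349, so x* = 56/(10 + 16.14·0.698349) = 2.6326.

x* = 2.6326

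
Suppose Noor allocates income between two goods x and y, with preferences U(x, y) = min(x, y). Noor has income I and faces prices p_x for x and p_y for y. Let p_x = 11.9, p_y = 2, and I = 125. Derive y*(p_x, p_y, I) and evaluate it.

Demand: x*(p_x,p_y,I) = I/(p_x + p_y), y* = I/(p_x + p_y).
Here 11.9 + 2 = 13.9, giving y* = 8.9928.

y* = 8.9928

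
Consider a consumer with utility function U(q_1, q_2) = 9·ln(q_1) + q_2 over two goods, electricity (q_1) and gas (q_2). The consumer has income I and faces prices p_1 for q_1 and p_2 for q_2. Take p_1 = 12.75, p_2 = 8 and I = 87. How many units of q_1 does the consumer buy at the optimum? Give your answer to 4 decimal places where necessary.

q_1* = 5.6471

MU_q_1 = 9/q_1, MU_q_2 = 1. Tangency: 9/q_1 = p_1/p_2.
So q_1*(p_1,p_2) = 9·p_2/p_1, independent of income; and q_2* = (I − 9·p_2)/p_2.
At the given prices: q_1* = 9·8/12.75 = 5.6471.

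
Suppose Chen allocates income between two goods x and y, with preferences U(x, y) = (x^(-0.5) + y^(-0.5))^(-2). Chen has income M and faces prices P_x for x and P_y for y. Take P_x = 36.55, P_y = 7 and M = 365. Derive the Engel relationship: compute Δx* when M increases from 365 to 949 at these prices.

Δx* = 10.1357

MU_x ∝ x^(-1.5), MU_y ∝ y^(-1.5), so MRS = (y/x)^(1.5) = P_x/P_y.
Hence y/x = (P_x/P_y)^(1/(1.5)), i.e. raised to the 2/3 power.
With the ratio pinned down, the budget gives x* = M/(P_x + P_y·(y/x)) and y* = (y/x)·x*.
Numerically y/x = 3.009721, so x* = 365/(36.55 + 7·3.009721) = 6.3348.
At M' = 949: x* = 16.4705. Change: 16.4705 − 6.3348 = 10.1357.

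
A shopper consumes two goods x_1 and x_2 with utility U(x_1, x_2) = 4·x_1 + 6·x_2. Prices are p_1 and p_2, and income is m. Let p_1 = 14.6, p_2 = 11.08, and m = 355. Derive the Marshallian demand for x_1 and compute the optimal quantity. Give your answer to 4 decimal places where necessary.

Linear utility — the consumer picks whichever good has higher MU/price: 4/14.6 = 0.274 vs 6/11.08 = 0.5415.
x_2 gives more utility per dollar, so spend all income on x_2: x_2* = m/p_2, x_1* = 0.
Numerically: x_1* = 0, x_2* = 32.0397.

x_1* = 0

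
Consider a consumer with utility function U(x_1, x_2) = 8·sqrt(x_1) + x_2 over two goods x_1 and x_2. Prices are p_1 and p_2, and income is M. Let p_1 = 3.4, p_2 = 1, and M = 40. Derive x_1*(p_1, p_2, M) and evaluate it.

Utility is quasi-linear in x_2; the FOC for x_1 is 4/√x_1 = p_1/p_2.
Solve: √x_1 = 4·p_2/p_1, so x_1*(p_1,p_2) = (4·p_2/p_1)², and x_2* = (M − p_1·x_1*)/p_2.
Plugging in: x_1* = (4·1/3.4)² = 1.3841.

x_1* = 1.3841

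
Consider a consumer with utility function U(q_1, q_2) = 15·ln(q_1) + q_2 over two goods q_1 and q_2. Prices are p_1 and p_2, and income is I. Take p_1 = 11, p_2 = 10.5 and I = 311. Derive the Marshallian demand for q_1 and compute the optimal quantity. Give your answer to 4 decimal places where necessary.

MU_q_1 = 15/q_1, MU_q_2 = 1. Tangency: 15/q_1 = p_1/p_2.
So q_1*(p_1,p_2) = 15·p_2/p_1, independent of income; and q_2* = (I − 15·p_2)/p_2.
At the given prices: q_1* = 15·10.5/11 = 14.3182.

q_1* = 14.3182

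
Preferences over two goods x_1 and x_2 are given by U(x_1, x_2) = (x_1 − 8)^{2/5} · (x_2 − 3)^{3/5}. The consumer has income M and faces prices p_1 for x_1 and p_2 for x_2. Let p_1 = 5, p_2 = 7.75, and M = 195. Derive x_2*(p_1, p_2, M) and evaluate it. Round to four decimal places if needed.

x_2* = 13.2

Let x_1' = x_1−8, x_2' = x_2−3. MRS = (2/3)·x_2'/x_1' = p_1/p_2.
After buying the subsistence bundle (8, 3), a share 0.4 of the remaining income goes to x_1: x_1* = 8 + 0.4·(M − 8p_1 − 3p_2)/p_1.
Discretionary income = 195 − 8·5 − 3·7.75 = 131.75; x_2* = 3 + 0.6·131.75/7.75 = 13.2.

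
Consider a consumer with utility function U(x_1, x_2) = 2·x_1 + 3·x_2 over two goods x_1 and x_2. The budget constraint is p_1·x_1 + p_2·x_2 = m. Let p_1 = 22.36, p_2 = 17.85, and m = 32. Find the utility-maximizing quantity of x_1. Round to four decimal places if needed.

x_1* = 0

Perfect substitutes: compare marginal utility per dollar. 2/p_1 vs 3/p_2 → 0.0894 vs 0.1681.
x_2 gives more utility per dollar, so spend all income on x_2: x_2* = m/p_2, x_1* = 0.
Numerically: x_1* = 0, x_2* = 1.7927.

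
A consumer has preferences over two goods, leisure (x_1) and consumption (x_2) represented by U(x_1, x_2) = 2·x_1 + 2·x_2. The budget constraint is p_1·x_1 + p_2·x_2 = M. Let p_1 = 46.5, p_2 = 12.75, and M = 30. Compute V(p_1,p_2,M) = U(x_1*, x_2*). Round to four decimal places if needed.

V = 4.7059

x_2 gives more utility per dollar, so spend all income on x_2: x_2* = M/p_2, x_1* = 0.
Numerically: x_1* = 0, x_2* = 2.3529.
Utility at the optimum: U(0, 2.3529) = 4.7059.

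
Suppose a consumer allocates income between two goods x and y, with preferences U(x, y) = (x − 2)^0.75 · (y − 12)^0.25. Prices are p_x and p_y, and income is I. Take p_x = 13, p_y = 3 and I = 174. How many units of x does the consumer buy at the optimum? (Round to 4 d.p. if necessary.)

Let x' = x−2, y' = y−12. MRS = 3·y'/x' = p_x/p_y.
Substituting into the budget: x* = 2 + 0.75·(I − 2·p_x − 12·p_y)/p_x, and y* = 12 + 0.25·(…)/p_y.
Discretionary income = 174 − 2·13 − 12·3 = 112; x* = 2 + 0.75·112/13 = 8.4615.

x* = 8.4615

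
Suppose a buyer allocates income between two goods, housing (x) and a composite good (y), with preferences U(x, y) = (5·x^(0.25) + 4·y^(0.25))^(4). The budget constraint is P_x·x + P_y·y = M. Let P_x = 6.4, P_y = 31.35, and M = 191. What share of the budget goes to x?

share on x = 0.6958

Substitute y = (y/x)·x into the budget: x* = M/(P_x + P_y·(y/x)).
Numerically y/x = 0.089271, so x* = 191/(6.4 + 31.35·0.089271) = 20.7639 and y* = 0.089271·20.7639 = 1.8536.
Expenditure on x: 6.4·20.7639 = 132.8892; share = 0.6958.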